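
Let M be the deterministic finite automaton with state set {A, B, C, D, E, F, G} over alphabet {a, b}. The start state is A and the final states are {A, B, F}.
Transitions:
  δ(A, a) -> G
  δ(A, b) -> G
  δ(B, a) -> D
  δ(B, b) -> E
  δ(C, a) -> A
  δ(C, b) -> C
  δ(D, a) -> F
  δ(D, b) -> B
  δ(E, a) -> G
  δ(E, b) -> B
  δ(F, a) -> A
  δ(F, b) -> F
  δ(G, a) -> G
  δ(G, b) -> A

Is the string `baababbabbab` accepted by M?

accepted

A --b--> G
G --a--> G
G --a--> G
G --b--> A
A --a--> G
G --b--> A
A --b--> G
G --a--> G
G --b--> A
A --b--> G
G --a--> G
G --b--> A
End in state A, which is an accepting state.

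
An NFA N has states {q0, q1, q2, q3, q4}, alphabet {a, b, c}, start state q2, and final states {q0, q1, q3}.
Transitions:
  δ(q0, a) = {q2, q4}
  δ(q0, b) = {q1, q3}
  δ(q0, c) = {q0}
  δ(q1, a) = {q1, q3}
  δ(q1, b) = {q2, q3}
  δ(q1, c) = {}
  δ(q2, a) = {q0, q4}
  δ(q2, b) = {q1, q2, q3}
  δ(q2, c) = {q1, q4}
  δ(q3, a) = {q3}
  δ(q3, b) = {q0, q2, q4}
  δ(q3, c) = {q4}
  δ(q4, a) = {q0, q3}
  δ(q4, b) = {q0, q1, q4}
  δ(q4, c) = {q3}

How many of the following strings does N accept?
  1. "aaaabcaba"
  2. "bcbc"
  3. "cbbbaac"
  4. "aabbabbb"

4

"aaaabcaba": accepted
"bcbc": accepted
"cbbbaac": accepted
"aabbabbb": accepted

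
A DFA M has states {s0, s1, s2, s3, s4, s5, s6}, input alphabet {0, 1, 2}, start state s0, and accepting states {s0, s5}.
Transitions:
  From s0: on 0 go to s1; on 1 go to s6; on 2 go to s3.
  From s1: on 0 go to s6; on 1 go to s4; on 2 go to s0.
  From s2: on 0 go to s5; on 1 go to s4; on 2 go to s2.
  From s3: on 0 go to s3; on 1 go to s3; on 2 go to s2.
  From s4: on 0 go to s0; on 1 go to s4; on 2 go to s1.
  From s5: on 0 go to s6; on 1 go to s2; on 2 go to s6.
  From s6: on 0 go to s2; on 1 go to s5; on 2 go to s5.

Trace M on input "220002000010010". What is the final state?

s6

s0 --2--> s3
s3 --2--> s2
s2 --0--> s5
s5 --0--> s6
s6 --0--> s2
s2 --2--> s2
s2 --0--> s5
s5 --0--> s6
s6 --0--> s2
s2 --0--> s5
s5 --1--> s2
s2 --0--> s5
s5 --0--> s6
s6 --1--> s5
s5 --0--> s6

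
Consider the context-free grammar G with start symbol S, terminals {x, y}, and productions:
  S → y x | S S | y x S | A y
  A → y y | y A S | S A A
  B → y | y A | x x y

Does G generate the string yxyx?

yes

S ⇒ yxS ⇒ yxyx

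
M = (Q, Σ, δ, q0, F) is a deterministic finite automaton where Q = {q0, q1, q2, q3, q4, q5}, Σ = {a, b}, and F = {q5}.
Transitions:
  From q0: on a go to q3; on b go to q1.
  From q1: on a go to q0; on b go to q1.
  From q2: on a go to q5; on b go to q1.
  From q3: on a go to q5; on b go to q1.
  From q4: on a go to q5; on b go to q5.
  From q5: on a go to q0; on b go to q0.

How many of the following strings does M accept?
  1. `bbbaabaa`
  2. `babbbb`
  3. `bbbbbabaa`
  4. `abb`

0

`bbbaabaa`: rejected
`babbbb`: rejected
`bbbbbabaa`: rejected
`abb`: rejected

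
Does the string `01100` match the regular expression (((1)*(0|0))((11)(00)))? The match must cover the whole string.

yes

Split as 0·1100: ((1)*(0|0)) matches 0 and ((11)(00)) matches 1100.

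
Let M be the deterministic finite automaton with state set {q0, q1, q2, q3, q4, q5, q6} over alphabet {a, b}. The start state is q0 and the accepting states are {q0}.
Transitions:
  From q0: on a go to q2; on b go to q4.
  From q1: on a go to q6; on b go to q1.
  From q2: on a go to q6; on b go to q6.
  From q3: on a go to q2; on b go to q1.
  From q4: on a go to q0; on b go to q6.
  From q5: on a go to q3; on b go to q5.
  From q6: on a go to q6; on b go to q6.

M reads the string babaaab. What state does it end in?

q0 --b--> q4
q4 --a--> q0
q0 --b--> q4
q4 --a--> q0
q0 --a--> q2
q2 --a--> q6
q6 --b--> q6

q6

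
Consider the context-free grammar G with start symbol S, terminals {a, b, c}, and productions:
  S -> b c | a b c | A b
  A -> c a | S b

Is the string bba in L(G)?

no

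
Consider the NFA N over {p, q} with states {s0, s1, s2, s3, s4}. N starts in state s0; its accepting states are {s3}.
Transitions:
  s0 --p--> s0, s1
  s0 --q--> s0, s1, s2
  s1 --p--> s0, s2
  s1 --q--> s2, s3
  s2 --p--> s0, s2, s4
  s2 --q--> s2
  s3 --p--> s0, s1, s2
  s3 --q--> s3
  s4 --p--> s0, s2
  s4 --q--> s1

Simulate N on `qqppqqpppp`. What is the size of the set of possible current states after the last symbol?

Start: {s0}
read q: {s0, s1, s2}
read q: {s0, s1, s2, s3}
read p: {s0, s1, s2, s4}
read p: {s0, s1, s2, s4}
read q: {s0, s1, s2, s3}
read q: {s0, s1, s2, s3}
read p: {s0, s1, s2, s4}
read p: {s0, s1, s2, s4}
read p: {s0, s1, s2, s4}
read p: {s0, s1, s2, s4}
Final reachable set {s0, s1, s2, s4} has 4 states.

4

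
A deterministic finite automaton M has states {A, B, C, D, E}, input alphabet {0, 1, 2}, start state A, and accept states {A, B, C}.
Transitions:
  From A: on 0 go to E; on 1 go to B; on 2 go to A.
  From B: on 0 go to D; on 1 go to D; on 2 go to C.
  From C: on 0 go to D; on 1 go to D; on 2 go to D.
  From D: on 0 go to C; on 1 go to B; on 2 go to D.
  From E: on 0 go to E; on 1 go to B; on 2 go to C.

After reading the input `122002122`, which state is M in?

A --1--> B
B --2--> C
C --2--> D
D --0--> C
C --0--> D
D --2--> D
D --1--> B
B --2--> C
C --2--> D

D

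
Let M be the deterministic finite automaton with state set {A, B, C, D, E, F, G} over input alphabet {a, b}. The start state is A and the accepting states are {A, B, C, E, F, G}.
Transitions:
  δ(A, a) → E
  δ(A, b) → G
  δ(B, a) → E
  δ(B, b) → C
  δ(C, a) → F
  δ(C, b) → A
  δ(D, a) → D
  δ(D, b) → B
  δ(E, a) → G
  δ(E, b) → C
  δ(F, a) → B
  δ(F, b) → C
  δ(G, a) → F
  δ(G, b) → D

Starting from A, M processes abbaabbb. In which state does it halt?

A --a--> E
E --b--> C
C --b--> A
A --a--> E
E --a--> G
G --b--> D
D --b--> B
B --b--> C

C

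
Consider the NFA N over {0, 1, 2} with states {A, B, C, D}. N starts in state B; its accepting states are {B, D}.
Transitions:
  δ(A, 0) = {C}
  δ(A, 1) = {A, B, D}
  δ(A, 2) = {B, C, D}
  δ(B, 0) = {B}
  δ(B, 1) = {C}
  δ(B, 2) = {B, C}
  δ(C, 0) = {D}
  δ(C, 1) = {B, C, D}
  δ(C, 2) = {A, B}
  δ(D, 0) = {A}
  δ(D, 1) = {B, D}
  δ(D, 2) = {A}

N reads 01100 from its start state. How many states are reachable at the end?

3

Start: {B}
read 0: {B}
read 1: {C}
read 1: {B, C, D}
read 0: {A, B, D}
read 0: {A, B, C}
Final reachable set {A, B, C} has 3 states.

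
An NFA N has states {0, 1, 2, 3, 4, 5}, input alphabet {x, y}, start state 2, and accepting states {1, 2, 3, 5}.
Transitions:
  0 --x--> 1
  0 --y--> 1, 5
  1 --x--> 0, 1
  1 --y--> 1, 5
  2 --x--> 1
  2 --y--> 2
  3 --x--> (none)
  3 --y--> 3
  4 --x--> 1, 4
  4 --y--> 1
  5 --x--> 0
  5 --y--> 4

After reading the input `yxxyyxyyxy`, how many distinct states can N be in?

2

Start: {2}
read y: {2}
read x: {1}
read x: {0, 1}
read y: {1, 5}
read y: {1, 4, 5}
read x: {0, 1, 4}
read y: {1, 5}
read y: {1, 4, 5}
read x: {0, 1, 4}
read y: {1, 5}
Final reachable set {1, 5} has 2 states.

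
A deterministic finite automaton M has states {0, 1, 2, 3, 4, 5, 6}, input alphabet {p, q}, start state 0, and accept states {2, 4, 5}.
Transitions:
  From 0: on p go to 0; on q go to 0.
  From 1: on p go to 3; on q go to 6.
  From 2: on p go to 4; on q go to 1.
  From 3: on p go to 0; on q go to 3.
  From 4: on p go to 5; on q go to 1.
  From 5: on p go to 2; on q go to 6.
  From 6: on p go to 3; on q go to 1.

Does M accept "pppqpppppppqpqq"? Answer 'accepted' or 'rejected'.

rejected

0 --p--> 0
0 --p--> 0
0 --p--> 0
0 --q--> 0
0 --p--> 0
0 --p--> 0
0 --p--> 0
0 --p--> 0
0 --p--> 0
0 --p--> 0
0 --p--> 0
0 --q--> 0
0 --p--> 0
0 --q--> 0
0 --q--> 0
End in state 0, which is not an accepting state.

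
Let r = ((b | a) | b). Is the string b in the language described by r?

The left alternative (b|a) matches b.

yes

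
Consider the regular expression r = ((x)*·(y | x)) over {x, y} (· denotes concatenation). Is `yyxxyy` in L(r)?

No split of yyxxyy into u·v has (x)* matching u and (y|x) matching v.

no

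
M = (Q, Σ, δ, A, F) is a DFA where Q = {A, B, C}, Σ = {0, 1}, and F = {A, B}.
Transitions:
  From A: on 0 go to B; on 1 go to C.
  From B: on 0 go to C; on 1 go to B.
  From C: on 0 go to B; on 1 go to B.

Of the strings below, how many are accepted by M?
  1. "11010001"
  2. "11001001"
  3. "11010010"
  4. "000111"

3

"11010001": accepted
"11001001": accepted
"11010010": rejected
"000111": accepted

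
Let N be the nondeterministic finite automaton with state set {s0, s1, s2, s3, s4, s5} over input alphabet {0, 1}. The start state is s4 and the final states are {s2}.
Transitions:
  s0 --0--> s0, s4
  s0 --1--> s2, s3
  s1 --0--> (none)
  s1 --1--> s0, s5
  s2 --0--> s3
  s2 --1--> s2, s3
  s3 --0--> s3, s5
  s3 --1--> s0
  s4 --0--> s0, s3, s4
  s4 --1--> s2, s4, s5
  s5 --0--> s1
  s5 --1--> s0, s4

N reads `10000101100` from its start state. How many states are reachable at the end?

Start: {s4}
read 1: {s2, s4, s5}
read 0: {s0, s1, s3, s4}
read 0: {s0, s3, s4, s5}
read 0: {s0, s1, s3, s4, s5}
read 0: {s0, s1, s3, s4, s5}
read 1: {s0, s2, s3, s4, s5}
read 0: {s0, s1, s3, s4, s5}
read 1: {s0, s2, s3, s4, s5}
read 1: {s0, s2, s3, s4, s5}
read 0: {s0, s1, s3, s4, s5}
read 0: {s0, s1, s3, s4, s5}
Final reachable set {s0, s1, s3, s4, s5} has 5 states.

5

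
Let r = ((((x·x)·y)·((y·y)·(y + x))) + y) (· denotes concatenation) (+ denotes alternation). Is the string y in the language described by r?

The right alternative y matches y.

yes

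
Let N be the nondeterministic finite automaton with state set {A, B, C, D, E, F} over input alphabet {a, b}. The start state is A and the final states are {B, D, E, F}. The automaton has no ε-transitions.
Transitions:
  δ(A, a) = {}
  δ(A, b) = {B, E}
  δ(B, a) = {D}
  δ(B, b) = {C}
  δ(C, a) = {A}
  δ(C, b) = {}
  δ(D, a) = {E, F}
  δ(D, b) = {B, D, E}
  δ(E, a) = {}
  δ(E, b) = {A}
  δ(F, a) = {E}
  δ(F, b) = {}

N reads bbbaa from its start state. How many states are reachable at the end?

2

Start: {A}
read b: {B, E}
read b: {A, C}
read b: {B, E}
read a: {D}
read a: {E, F}
Final reachable set {E, F} has 2 states.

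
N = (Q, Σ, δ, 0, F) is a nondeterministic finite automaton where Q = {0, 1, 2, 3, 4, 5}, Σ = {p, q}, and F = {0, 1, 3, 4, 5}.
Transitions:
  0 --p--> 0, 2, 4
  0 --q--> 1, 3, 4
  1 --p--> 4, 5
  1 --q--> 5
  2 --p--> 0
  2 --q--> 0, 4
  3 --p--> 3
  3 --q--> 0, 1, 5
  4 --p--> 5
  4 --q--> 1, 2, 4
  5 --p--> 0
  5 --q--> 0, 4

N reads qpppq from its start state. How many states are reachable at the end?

6

Start: {0}
read q: {1, 3, 4}
read p: {3, 4, 5}
read p: {0, 3, 5}
read p: {0, 2, 3, 4}
read q: {0, 1, 2, 3, 4, 5}
Final reachable set {0, 1, 2, 3, 4, 5} has 6 states.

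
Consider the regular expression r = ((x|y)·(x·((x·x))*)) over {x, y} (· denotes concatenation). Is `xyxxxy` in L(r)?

No split of xyxxxy into u·v has (x|y) matching u and (x·((x·x))*) matching v.

no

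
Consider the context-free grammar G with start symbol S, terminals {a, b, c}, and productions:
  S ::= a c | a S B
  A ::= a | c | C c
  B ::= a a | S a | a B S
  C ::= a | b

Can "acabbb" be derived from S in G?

no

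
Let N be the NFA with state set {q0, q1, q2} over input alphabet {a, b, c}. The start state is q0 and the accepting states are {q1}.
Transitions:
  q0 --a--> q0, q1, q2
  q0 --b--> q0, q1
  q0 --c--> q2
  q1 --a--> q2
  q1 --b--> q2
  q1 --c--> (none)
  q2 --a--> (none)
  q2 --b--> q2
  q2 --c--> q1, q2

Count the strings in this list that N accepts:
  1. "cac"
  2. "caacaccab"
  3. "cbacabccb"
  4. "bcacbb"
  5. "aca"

0

"cac": rejected
"caacaccab": rejected
"cbacabccb": rejected
"bcacbb": rejected
"aca": rejected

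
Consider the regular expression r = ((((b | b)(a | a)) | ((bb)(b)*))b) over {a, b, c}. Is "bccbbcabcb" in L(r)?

no

No split of bccbbcabcb into u·v has (((b|b)(a|a))|((bb)(b)*)) matching u and b matching v.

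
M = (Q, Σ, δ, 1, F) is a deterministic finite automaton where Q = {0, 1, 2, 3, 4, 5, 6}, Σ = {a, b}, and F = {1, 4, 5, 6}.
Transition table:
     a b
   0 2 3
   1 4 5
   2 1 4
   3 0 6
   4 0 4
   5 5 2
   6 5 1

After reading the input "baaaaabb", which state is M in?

1 --b--> 5
5 --a--> 5
5 --a--> 5
5 --a--> 5
5 --a--> 5
5 --a--> 5
5 --b--> 2
2 --b--> 4

4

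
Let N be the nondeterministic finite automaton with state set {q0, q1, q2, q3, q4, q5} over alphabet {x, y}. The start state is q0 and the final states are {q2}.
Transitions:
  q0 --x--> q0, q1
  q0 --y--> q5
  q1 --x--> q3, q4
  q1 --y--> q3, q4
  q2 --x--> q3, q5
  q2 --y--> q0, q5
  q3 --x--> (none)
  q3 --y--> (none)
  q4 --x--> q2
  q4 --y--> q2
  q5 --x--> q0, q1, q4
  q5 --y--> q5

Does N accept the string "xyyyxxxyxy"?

accepted

Start: {q0}
read x: {q0, q1}
read y: {q3, q4, q5}
read y: {q2, q5}
read y: {q0, q5}
read x: {q0, q1, q4}
read x: {q0, q1, q2, q3, q4}
read x: {q0, q1, q2, q3, q4, q5}
read y: {q0, q2, q3, q4, q5}
read x: {q0, q1, q2, q3, q4, q5}
read y: {q0, q2, q3, q4, q5}
Reachable ∩ accepting = {q2} — nonempty.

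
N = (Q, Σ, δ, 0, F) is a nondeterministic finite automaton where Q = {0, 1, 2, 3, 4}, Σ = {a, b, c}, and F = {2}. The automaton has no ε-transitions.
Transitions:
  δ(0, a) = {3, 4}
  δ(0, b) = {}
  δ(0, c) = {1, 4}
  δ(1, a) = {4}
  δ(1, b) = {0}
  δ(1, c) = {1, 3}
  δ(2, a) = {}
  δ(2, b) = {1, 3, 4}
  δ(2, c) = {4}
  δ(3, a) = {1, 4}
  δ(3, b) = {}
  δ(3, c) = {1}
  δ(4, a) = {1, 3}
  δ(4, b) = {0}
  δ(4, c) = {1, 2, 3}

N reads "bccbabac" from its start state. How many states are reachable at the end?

0

Start: {0}
read b: {}
The reachable set is empty and stays empty for the remaining 7 symbols.
Final reachable set {} has 0 states.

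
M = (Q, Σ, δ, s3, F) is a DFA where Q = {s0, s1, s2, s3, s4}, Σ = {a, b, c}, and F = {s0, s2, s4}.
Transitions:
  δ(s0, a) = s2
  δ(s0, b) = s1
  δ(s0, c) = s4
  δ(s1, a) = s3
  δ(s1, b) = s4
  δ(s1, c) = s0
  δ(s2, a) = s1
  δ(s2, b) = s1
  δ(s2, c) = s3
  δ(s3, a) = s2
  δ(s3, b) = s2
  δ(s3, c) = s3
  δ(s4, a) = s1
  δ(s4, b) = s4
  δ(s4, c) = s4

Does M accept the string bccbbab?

accepted

s3 --b--> s2
s2 --c--> s3
s3 --c--> s3
s3 --b--> s2
s2 --b--> s1
s1 --a--> s3
s3 --b--> s2
End in state s2, which is an accepting state.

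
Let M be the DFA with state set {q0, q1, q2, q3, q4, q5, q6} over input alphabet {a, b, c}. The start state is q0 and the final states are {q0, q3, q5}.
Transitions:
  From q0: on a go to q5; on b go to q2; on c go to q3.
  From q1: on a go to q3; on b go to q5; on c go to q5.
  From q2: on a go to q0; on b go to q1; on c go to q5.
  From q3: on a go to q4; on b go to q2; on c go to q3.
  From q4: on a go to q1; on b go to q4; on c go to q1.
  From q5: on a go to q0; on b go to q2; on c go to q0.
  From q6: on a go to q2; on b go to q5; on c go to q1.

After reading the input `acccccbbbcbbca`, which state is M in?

q0 --a--> q5
q5 --c--> q0
q0 --c--> q3
q3 --c--> q3
q3 --c--> q3
q3 --c--> q3
q3 --b--> q2
q2 --b--> q1
q1 --b--> q5
q5 --c--> q0
q0 --b--> q2
q2 --b--> q1
q1 --c--> q5
q5 --a--> q0

q0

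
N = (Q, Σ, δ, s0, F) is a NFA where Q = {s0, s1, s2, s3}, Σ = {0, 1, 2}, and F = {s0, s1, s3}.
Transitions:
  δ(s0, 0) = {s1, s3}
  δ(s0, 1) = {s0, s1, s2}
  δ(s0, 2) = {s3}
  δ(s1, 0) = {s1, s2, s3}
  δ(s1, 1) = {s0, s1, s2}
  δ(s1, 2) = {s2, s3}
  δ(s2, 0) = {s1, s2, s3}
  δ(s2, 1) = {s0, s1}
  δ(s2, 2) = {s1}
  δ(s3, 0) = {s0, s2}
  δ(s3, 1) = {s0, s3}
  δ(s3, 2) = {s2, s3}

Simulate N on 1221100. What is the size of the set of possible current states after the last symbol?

4

Start: {s0}
read 1: {s0, s1, s2}
read 2: {s1, s2, s3}
read 2: {s1, s2, s3}
read 1: {s0, s1, s2, s3}
read 1: {s0, s1, s2, s3}
read 0: {s0, s1, s2, s3}
read 0: {s0, s1, s2, s3}
Final reachable set {s0, s1, s2, s3} has 4 states.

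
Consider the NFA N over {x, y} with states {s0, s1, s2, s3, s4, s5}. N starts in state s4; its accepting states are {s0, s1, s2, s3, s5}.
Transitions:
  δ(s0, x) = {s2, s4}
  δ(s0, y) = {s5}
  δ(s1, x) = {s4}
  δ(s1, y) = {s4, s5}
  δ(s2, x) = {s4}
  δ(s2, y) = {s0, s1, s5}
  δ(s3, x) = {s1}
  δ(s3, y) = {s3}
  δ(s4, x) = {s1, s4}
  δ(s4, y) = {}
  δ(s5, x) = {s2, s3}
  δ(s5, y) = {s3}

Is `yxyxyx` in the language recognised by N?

rejected

Start: {s4}
read y: {}
The reachable set is empty and stays empty for the remaining 5 symbols.
Reachable ∩ accepting = {} — empty.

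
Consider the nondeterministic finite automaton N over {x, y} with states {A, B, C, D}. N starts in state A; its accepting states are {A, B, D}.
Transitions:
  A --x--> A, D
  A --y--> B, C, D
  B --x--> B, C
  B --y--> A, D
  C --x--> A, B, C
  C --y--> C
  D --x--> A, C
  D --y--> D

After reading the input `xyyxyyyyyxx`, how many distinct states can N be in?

4

Start: {A}
read x: {A, D}
read y: {B, C, D}
read y: {A, C, D}
read x: {A, B, C, D}
read y: {A, B, C, D}
read y: {A, B, C, D}
read y: {A, B, C, D}
read y: {A, B, C, D}
read y: {A, B, C, D}
read x: {A, B, C, D}
read x: {A, B, C, D}
Final reachable set {A, B, C, D} has 4 states.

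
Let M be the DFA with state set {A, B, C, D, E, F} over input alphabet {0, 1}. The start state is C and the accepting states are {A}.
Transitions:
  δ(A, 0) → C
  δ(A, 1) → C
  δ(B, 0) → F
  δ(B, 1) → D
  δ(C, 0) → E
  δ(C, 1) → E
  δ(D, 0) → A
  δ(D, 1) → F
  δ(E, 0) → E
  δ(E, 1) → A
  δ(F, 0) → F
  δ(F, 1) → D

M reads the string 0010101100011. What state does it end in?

C --0--> E
E --0--> E
E --1--> A
A --0--> C
C --1--> E
E --0--> E
E --1--> A
A --1--> C
C --0--> E
E --0--> E
E --0--> E
E --1--> A
A --1--> C

C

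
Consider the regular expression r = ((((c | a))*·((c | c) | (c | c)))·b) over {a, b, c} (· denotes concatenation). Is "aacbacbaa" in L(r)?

No split of aacbacbaa into u·v has (((c|a))*·((c|c)|(c|c))) matching u and b matching v.

no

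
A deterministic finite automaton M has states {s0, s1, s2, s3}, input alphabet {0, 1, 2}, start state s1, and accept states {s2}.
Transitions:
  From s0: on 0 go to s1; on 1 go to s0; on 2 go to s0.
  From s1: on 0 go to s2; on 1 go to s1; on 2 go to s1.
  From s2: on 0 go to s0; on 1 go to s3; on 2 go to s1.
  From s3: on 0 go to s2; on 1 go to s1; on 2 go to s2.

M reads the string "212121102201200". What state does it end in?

s1 --2--> s1
s1 --1--> s1
s1 --2--> s1
s1 --1--> s1
s1 --2--> s1
s1 --1--> s1
s1 --1--> s1
s1 --0--> s2
s2 --2--> s1
s1 --2--> s1
s1 --0--> s2
s2 --1--> s3
s3 --2--> s2
s2 --0--> s0
s0 --0--> s1

s1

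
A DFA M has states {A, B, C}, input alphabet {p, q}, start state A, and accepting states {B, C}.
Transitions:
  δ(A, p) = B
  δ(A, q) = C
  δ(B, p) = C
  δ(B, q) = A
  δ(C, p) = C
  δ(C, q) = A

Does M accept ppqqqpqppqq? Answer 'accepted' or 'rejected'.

accepted

A --p--> B
B --p--> C
C --q--> A
A --q--> C
C --q--> A
A --p--> B
B --q--> A
A --p--> B
B --p--> C
C --q--> A
A --q--> C
End in state C, which is an accepting state.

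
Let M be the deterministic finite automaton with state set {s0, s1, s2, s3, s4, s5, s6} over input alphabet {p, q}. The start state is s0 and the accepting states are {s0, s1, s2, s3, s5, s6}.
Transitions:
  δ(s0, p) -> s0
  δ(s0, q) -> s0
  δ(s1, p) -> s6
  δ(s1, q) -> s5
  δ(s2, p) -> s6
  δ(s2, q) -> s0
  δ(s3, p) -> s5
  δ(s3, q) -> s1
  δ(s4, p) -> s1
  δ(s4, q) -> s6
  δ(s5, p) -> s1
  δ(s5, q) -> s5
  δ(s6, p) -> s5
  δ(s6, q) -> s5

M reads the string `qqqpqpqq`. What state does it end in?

s0

s0 --q--> s0
s0 --q--> s0
s0 --q--> s0
s0 --p--> s0
s0 --q--> s0
s0 --p--> s0
s0 --q--> s0
s0 --q--> s0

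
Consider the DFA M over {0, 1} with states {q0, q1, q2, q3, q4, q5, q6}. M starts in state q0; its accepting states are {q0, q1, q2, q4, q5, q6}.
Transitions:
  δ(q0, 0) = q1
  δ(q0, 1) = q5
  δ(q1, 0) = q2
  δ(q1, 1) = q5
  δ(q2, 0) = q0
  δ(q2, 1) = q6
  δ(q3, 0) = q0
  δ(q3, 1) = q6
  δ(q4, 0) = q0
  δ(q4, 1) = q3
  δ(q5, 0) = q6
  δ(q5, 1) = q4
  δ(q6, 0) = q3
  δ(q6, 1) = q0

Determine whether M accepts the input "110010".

q0 --1--> q5
q5 --1--> q4
q4 --0--> q0
q0 --0--> q1
q1 --1--> q5
q5 --0--> q6
End in state q6, which is an accepting state.

accepted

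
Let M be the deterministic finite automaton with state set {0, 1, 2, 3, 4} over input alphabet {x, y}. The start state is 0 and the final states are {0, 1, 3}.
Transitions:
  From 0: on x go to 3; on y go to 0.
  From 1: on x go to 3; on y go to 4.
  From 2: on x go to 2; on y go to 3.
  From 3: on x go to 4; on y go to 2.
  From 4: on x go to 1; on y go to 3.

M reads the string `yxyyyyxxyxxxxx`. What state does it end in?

3

0 --y--> 0
0 --x--> 3
3 --y--> 2
2 --y--> 3
3 --y--> 2
2 --y--> 3
3 --x--> 4
4 --x--> 1
1 --y--> 4
4 --x--> 1
1 --x--> 3
3 --x--> 4
4 --x--> 1
1 --x--> 3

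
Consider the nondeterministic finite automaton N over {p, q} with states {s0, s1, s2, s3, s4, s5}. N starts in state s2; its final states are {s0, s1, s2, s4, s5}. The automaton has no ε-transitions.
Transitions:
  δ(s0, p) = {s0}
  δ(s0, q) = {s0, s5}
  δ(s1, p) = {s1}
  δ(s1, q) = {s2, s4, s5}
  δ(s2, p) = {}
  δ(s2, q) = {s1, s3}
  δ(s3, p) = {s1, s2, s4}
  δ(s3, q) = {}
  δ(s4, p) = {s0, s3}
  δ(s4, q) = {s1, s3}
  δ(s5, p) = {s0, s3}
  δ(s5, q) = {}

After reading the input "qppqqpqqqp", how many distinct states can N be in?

Start: {s2}
read q: {s1, s3}
read p: {s1, s2, s4}
read p: {s0, s1, s3}
read q: {s0, s2, s4, s5}
read q: {s0, s1, s3, s5}
read p: {s0, s1, s2, s3, s4}
read q: {s0, s1, s2, s3, s4, s5}
read q: {s0, s1, s2, s3, s4, s5}
read q: {s0, s1, s2, s3, s4, s5}
read p: {s0, s1, s2, s3, s4}
Final reachable set {s0, s1, s2, s3, s4} has 5 states.

5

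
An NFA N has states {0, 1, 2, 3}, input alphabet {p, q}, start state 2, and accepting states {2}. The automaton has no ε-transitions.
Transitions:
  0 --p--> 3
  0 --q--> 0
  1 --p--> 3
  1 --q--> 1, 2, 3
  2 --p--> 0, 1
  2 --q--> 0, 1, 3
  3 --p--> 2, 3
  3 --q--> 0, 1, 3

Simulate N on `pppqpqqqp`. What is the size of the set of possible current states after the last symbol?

Start: {2}
read p: {0, 1}
read p: {3}
read p: {2, 3}
read q: {0, 1, 3}
read p: {2, 3}
read q: {0, 1, 3}
read q: {0, 1, 2, 3}
read q: {0, 1, 2, 3}
read p: {0, 1, 2, 3}
Final reachable set {0, 1, 2, 3} has 4 states.

4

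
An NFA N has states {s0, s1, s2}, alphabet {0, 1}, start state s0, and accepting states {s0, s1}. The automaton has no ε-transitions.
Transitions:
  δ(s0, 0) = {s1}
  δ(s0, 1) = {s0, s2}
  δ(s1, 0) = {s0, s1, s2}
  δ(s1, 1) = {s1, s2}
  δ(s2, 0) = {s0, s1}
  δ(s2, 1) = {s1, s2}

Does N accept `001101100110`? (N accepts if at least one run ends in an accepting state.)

accepted

Start: {s0}
read 0: {s1}
read 0: {s0, s1, s2}
read 1: {s0, s1, s2}
read 1: {s0, s1, s2}
read 0: {s0, s1, s2}
read 1: {s0, s1, s2}
read 1: {s0, s1, s2}
read 0: {s0, s1, s2}
read 0: {s0, s1, s2}
read 1: {s0, s1, s2}
read 1: {s0, s1, s2}
read 0: {s0, s1, s2}
Reachable ∩ accepting = {s0, s1} — nonempty.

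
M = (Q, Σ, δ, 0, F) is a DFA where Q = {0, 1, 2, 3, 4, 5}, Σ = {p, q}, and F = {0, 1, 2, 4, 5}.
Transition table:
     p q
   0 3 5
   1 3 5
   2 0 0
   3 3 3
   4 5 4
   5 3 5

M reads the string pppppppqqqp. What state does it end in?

3

0 --p--> 3
3 --p--> 3
3 --p--> 3
3 --p--> 3
3 --p--> 3
3 --p--> 3
3 --p--> 3
3 --q--> 3
3 --q--> 3
3 --q--> 3
3 --p--> 3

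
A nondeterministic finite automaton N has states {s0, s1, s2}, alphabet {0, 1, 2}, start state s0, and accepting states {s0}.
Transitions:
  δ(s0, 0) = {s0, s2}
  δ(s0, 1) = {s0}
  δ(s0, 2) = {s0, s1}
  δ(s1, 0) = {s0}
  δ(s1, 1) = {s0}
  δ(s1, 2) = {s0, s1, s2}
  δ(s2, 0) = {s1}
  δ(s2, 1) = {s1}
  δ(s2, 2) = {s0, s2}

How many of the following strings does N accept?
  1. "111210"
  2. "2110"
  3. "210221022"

"111210": accepted
"2110": accepted
"210221022": accepted

3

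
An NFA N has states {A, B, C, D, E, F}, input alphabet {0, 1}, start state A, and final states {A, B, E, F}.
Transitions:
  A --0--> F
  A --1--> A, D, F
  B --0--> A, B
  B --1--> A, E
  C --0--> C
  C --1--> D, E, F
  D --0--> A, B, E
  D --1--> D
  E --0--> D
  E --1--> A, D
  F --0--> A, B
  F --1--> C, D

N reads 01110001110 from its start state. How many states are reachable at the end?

6

Start: {A}
read 0: {F}
read 1: {C, D}
read 1: {D, E, F}
read 1: {A, C, D}
read 0: {A, B, C, E, F}
read 0: {A, B, C, D, F}
read 0: {A, B, C, E, F}
read 1: {A, C, D, E, F}
read 1: {A, C, D, E, F}
read 1: {A, C, D, E, F}
read 0: {A, B, C, D, E, F}
Final reachable set {A, B, C, D, E, F} has 6 states.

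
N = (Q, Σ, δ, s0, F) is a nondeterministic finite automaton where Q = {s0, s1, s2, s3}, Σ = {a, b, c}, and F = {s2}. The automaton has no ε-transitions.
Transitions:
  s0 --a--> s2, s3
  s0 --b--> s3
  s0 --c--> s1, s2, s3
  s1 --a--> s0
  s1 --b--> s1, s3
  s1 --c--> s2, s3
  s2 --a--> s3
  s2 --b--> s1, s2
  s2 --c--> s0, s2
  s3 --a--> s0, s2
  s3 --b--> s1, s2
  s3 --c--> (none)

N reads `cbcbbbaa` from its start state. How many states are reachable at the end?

3

Start: {s0}
read c: {s1, s2, s3}
read b: {s1, s2, s3}
read c: {s0, s2, s3}
read b: {s1, s2, s3}
read b: {s1, s2, s3}
read b: {s1, s2, s3}
read a: {s0, s2, s3}
read a: {s0, s2, s3}
Final reachable set {s0, s2, s3} has 3 states.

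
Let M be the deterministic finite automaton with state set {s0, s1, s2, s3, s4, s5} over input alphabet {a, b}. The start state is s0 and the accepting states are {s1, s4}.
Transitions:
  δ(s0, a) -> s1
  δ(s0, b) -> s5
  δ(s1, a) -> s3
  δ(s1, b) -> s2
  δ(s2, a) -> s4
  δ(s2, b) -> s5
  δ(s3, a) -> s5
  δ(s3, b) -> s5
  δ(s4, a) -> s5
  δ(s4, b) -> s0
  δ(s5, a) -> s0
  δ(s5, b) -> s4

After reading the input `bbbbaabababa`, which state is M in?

s0 --b--> s5
s5 --b--> s4
s4 --b--> s0
s0 --b--> s5
s5 --a--> s0
s0 --a--> s1
s1 --b--> s2
s2 --a--> s4
s4 --b--> s0
s0 --a--> s1
s1 --b--> s2
s2 --a--> s4

s4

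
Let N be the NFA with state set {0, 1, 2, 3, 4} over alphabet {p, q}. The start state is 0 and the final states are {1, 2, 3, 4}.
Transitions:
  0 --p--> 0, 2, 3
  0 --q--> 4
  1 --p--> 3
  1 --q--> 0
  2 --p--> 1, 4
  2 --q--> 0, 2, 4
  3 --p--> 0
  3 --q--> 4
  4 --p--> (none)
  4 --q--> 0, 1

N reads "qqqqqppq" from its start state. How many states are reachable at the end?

4

Start: {0}
read q: {4}
read q: {0, 1}
read q: {0, 4}
read q: {0, 1, 4}
read q: {0, 1, 4}
read p: {0, 2, 3}
read p: {0, 1, 2, 3, 4}
read q: {0, 1, 2, 4}
Final reachable set {0, 1, 2, 4} has 4 states.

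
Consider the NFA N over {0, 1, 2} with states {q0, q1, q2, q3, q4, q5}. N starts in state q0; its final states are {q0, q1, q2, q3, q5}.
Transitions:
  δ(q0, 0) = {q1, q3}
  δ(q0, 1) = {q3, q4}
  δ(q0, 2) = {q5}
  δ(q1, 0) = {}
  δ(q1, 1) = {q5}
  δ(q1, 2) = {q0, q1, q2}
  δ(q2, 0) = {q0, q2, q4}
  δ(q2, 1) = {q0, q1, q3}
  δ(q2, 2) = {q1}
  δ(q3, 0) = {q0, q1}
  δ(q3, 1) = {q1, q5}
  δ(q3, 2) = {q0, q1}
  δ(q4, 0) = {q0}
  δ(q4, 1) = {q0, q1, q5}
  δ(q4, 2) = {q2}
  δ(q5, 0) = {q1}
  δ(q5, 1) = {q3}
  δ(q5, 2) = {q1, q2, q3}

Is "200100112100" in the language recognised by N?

rejected

Start: {q0}
read 2: {q5}
read 0: {q1}
read 0: {}
The reachable set is empty and stays empty for the remaining 9 symbols.
Reachable ∩ accepting = {} — empty.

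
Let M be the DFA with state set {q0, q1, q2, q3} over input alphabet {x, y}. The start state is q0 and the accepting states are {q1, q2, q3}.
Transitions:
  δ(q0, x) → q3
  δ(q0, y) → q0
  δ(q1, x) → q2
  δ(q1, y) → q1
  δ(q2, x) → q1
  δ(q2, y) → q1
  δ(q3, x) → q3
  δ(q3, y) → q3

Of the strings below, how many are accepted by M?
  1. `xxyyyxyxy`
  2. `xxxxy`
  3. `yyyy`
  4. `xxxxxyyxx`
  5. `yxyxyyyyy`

4

`xxyyyxyxy`: accepted
`xxxxy`: accepted
`yyyy`: rejected
`xxxxxyyxx`: accepted
`yxyxyyyyy`: accepted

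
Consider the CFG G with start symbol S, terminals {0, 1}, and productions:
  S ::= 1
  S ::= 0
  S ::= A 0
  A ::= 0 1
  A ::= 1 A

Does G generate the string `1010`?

yes

S ⇒ A0 ⇒ 1A0 ⇒ 1010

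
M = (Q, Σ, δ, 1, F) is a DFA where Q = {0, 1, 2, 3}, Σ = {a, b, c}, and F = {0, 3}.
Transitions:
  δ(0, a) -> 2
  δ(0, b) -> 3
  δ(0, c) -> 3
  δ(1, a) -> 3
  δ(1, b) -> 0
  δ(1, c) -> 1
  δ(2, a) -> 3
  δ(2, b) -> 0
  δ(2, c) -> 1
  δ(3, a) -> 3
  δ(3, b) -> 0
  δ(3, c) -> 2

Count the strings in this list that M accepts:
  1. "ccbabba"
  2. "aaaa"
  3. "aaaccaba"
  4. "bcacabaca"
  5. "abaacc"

"ccbabba": accepted
"aaaa": accepted
"aaaccaba": rejected
"bcacabaca": accepted
"abaacc": rejected

3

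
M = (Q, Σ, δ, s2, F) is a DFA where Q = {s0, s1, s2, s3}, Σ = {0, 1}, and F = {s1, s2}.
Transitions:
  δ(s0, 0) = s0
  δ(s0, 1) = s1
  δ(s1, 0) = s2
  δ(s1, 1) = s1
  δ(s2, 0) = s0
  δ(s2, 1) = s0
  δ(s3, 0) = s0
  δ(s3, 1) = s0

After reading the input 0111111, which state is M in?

s1

s2 --0--> s0
s0 --1--> s1
s1 --1--> s1
s1 --1--> s1
s1 --1--> s1
s1 --1--> s1
s1 --1--> s1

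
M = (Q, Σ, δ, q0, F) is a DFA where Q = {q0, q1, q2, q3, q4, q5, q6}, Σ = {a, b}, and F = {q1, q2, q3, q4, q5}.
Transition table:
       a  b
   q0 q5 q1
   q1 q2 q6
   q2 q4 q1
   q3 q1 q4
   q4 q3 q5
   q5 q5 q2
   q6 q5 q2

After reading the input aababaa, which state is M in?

q5

q0 --a--> q5
q5 --a--> q5
q5 --b--> q2
q2 --a--> q4
q4 --b--> q5
q5 --a--> q5
q5 --a--> q5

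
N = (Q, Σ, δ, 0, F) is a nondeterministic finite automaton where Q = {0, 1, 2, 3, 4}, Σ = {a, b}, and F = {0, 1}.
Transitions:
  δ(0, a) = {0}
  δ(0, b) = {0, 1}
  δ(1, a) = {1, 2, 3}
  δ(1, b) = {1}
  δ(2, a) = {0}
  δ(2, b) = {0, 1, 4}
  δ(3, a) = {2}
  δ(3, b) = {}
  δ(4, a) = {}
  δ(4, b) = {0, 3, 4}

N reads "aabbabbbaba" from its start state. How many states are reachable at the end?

Start: {0}
read a: {0}
read a: {0}
read b: {0, 1}
read b: {0, 1}
read a: {0, 1, 2, 3}
read b: {0, 1, 4}
read b: {0, 1, 3, 4}
read b: {0, 1, 3, 4}
read a: {0, 1, 2, 3}
read b: {0, 1, 4}
read a: {0, 1, 2, 3}
Final reachable set {0, 1, 2, 3} has 4 states.

4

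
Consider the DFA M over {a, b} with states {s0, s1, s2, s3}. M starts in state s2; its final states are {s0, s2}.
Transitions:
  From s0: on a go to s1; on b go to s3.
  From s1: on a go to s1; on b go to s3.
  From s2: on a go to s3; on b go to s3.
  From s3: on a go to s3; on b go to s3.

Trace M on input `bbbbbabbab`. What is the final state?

s2 --b--> s3
s3 --b--> s3
s3 --b--> s3
s3 --b--> s3
s3 --b--> s3
s3 --a--> s3
s3 --b--> s3
s3 --b--> s3
s3 --a--> s3
s3 --b--> s3

s3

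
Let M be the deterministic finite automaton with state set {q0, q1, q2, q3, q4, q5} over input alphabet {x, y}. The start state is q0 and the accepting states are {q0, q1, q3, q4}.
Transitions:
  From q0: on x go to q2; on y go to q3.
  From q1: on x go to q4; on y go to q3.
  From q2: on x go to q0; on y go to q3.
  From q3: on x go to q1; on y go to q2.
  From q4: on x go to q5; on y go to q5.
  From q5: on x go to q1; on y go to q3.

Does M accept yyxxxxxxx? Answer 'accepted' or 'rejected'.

q0 --y--> q3
q3 --y--> q2
q2 --x--> q0
q0 --x--> q2
q2 --x--> q0
q0 --x--> q2
q2 --x--> q0
q0 --x--> q2
q2 --x--> q0
End in state q0, which is an accepting state.

accepted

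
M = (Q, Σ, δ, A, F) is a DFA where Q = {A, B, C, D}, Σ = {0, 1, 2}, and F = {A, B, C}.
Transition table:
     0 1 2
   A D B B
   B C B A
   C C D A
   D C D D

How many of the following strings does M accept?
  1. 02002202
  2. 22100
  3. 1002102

3

02002202: accepted
22100: accepted
1002102: accepted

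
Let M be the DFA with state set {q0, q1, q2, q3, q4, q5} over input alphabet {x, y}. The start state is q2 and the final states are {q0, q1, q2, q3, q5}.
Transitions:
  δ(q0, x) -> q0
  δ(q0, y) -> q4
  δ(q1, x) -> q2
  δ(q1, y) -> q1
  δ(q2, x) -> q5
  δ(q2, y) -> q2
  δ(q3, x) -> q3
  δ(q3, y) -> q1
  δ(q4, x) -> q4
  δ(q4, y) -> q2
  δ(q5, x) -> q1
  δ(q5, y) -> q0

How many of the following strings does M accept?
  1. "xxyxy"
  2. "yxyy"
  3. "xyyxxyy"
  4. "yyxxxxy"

3

"xxyxy": accepted
"yxyy": rejected
"xyyxxyy": accepted
"yyxxxxy": accepted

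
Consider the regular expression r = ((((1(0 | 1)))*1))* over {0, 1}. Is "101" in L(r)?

yes

Split into 1 piece 101; each matches (((1(0|1)))*1).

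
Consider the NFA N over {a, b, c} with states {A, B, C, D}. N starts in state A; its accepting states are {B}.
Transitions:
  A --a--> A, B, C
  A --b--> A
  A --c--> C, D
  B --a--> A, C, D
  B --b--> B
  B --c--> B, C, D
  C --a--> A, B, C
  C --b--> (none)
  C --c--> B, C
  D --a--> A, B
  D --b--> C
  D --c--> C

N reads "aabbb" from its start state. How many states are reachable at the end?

2

Start: {A}
read a: {A, B, C}
read a: {A, B, C, D}
read b: {A, B, C}
read b: {A, B}
read b: {A, B}
Final reachable set {A, B} has 2 states.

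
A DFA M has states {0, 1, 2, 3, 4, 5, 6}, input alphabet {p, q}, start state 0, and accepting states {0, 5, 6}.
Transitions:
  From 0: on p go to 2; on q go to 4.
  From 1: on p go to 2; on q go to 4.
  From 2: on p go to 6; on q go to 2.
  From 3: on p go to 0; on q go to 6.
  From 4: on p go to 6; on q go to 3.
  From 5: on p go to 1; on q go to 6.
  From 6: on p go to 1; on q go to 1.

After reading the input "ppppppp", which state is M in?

2

0 --p--> 2
2 --p--> 6
6 --p--> 1
1 --p--> 2
2 --p--> 6
6 --p--> 1
1 --p--> 2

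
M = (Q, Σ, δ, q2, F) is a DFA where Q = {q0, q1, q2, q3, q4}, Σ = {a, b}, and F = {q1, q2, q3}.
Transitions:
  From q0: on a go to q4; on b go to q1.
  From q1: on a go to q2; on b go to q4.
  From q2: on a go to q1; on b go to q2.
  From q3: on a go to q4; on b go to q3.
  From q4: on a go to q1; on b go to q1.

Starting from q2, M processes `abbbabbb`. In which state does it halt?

q2 --a--> q1
q1 --b--> q4
q4 --b--> q1
q1 --b--> q4
q4 --a--> q1
q1 --b--> q4
q4 --b--> q1
q1 --b--> q4

q4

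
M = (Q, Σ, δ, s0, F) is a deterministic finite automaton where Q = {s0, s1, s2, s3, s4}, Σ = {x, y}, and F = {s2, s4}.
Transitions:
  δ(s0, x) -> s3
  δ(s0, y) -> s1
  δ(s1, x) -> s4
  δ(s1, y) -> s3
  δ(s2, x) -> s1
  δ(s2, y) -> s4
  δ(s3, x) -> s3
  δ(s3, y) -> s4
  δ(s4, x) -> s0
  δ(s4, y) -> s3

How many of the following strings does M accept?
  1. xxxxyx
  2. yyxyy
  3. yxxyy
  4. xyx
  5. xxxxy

xxxxyx: rejected
yyxyy: rejected
yxxyy: rejected
xyx: rejected
xxxxy: accepted

1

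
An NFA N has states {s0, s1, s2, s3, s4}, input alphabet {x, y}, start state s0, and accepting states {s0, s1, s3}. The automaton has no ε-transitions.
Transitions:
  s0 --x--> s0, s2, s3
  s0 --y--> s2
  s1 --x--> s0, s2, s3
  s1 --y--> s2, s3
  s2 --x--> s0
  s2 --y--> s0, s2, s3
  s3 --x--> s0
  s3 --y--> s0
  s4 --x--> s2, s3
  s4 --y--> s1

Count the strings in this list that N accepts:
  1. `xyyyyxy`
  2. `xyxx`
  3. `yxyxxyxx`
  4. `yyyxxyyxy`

4

`xyyyyxy`: accepted
`xyxx`: accepted
`yxyxxyxx`: accepted
`yyyxxyyxy`: accepted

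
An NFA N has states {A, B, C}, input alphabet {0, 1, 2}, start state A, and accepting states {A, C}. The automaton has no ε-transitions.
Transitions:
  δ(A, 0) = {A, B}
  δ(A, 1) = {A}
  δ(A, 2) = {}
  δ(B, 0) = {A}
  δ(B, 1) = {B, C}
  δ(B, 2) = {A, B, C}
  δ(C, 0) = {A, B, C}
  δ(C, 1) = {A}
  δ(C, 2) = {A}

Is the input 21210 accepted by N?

Start: {A}
read 2: {}
The reachable set is empty and stays empty for the remaining 4 symbols.
Reachable ∩ accepting = {} — empty.

rejected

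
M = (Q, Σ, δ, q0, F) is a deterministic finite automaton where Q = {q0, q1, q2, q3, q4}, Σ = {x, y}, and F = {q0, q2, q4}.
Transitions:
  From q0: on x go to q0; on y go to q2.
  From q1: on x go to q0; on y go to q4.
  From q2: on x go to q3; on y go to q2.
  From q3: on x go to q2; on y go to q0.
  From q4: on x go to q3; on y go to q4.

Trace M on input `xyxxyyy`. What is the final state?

q0 --x--> q0
q0 --y--> q2
q2 --x--> q3
q3 --x--> q2
q2 --y--> q2
q2 --y--> q2
q2 --y--> q2

q2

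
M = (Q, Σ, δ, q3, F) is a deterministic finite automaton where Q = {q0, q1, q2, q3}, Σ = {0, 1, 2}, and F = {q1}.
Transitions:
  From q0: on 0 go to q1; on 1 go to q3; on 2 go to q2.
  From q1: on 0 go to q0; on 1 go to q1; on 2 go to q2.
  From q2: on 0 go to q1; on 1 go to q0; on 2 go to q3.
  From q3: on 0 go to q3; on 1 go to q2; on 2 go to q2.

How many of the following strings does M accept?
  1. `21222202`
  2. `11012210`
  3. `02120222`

`21222202`: rejected
`11012210`: accepted
`02120222`: rejected

1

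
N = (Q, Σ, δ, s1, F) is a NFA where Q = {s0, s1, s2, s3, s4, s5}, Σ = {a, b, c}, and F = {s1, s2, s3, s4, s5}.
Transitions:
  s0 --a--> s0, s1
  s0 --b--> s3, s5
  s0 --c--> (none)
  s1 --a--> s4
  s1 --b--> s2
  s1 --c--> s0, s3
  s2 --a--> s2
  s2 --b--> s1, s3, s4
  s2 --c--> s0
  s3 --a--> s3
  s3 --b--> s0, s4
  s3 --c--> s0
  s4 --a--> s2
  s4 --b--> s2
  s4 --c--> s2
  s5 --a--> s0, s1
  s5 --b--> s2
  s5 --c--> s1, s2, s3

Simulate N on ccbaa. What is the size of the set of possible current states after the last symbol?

4

Start: {s1}
read c: {s0, s3}
read c: {s0}
read b: {s3, s5}
read a: {s0, s1, s3}
read a: {s0, s1, s3, s4}
Final reachable set {s0, s1, s3, s4} has 4 states.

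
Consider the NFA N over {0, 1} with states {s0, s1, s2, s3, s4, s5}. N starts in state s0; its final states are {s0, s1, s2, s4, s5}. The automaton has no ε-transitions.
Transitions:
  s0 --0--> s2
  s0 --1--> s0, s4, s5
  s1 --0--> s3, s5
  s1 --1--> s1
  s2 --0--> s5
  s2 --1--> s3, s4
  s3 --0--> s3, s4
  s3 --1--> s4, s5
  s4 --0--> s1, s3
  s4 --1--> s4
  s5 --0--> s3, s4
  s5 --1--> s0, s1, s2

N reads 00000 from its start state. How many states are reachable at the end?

4

Start: {s0}
read 0: {s2}
read 0: {s5}
read 0: {s3, s4}
read 0: {s1, s3, s4}
read 0: {s1, s3, s4, s5}
Final reachable set {s1, s3, s4, s5} has 4 states.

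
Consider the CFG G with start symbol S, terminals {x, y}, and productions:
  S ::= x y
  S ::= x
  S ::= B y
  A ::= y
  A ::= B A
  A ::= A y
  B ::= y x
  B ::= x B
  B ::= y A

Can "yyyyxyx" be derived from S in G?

no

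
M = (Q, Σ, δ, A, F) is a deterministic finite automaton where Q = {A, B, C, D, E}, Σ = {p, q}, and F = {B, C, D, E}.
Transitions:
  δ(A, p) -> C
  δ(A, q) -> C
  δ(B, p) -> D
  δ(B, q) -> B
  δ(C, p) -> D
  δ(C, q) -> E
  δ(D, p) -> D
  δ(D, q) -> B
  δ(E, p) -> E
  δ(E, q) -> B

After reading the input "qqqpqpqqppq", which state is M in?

B

A --q--> C
C --q--> E
E --q--> B
B --p--> D
D --q--> B
B --p--> D
D --q--> B
B --q--> B
B --p--> D
D --p--> D
D --q--> B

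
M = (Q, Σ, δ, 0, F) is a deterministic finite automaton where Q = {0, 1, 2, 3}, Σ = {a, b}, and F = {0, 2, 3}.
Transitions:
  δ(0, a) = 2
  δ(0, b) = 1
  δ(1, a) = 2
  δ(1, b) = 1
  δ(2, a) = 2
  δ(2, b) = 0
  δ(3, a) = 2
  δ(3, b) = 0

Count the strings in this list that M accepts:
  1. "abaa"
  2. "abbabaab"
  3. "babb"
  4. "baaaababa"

3

"abaa": accepted
"abbabaab": accepted
"babb": rejected
"baaaababa": accepted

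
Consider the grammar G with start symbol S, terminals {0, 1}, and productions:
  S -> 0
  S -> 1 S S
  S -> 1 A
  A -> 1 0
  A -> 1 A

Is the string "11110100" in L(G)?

S ⇒ 1SS ⇒ 11AS ⇒ 111AS ⇒ 11110S ⇒ 111101SS ⇒ 1111010S ⇒ 11110100

yes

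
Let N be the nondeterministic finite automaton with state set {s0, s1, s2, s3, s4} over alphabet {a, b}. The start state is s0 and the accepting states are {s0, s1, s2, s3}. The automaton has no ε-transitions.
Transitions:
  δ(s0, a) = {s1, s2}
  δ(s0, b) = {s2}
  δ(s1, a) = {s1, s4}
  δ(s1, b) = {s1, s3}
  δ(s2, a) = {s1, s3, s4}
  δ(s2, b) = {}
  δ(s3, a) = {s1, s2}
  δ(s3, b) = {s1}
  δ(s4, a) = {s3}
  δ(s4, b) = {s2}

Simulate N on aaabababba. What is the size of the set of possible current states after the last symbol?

Start: {s0}
read a: {s1, s2}
read a: {s1, s3, s4}
read a: {s1, s2, s3, s4}
read b: {s1, s2, s3}
read a: {s1, s2, s3, s4}
read b: {s1, s2, s3}
read a: {s1, s2, s3, s4}
read b: {s1, s2, s3}
read b: {s1, s3}
read a: {s1, s2, s4}
Final reachable set {s1, s2, s4} has 3 states.

3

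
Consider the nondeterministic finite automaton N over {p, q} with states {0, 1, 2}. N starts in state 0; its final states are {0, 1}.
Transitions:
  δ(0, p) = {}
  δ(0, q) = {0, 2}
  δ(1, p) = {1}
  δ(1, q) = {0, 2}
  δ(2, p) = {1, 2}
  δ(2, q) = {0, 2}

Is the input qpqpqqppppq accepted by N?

accepted

Start: {0}
read q: {0, 2}
read p: {1, 2}
read q: {0, 2}
read p: {1, 2}
read q: {0, 2}
read q: {0, 2}
read p: {1, 2}
read p: {1, 2}
read p: {1, 2}
read p: {1, 2}
read q: {0, 2}
Reachable ∩ accepting = {0} — nonempty.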